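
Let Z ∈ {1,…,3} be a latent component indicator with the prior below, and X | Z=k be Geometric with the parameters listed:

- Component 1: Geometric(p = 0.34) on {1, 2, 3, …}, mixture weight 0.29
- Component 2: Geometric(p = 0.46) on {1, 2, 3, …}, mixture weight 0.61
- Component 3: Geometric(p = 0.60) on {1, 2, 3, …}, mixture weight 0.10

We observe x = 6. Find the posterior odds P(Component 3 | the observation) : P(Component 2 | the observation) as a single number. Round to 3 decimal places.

Posterior odds = (w_i f_i(x)) / (w_j f_j(x)); the normalising sum cancels.
Geometric probabilities:
  p_1 = 0.0425793
  p_2 = 0.0211216
  p_3 = 0.006144
Posterior odds = (w_3·p_3) / (w_2·p_2) = (0.10·0.006144) / (0.61·0.0211216) = 0.0006144 / 0.0128842 ≈ 0.048

0.048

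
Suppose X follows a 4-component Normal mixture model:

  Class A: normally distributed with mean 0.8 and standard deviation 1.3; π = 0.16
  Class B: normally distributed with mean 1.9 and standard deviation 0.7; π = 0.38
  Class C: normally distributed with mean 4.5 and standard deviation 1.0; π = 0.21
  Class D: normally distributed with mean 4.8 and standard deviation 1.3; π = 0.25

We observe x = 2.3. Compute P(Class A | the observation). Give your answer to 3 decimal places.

0.110

Apply Bayes' rule: the posterior for each component is proportional to its prior times its likelihood at x.
Evaluate each component's likelihood at the observed value:
  L_A = 0.157712
  L_B = 0.484068
  L_C = 0.0354746
  L_D = 0.0482956
Prior × likelihood for each component:
  P(Z=A)·L_A = 0.16 × 0.157712 = 0.025234
  P(Z=B)·L_B = 0.38 × 0.484068 = 0.183946
  P(Z=C)·L_C = 0.21 × 0.0354746 = 0.00744966
  P(Z=D)·L_D = 0.25 × 0.0482956 = 0.0120739
Evidence: 0.025234 + 0.183946 + 0.00744966 + 0.0120739 = 0.228704
P(Class A | 2.3) ≈ 0.110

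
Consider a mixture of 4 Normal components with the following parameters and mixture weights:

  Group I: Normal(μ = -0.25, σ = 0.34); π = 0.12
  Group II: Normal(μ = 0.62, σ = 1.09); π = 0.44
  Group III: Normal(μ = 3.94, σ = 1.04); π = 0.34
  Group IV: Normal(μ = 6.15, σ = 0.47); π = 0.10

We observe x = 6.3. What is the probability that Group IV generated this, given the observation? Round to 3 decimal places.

0.890

Apply Bayes' rule: the posterior for each component is proportional to its prior times its likelihood at x.
Component likelihoods at x = 6.3:
  p_I = 3.01867e-81
  p_II = 4.64444e-07
  p_III = 0.0292211
  p_IV = 0.806667
Multiply by the mixture weights:
  w_I·p_I = 0.12 × 3.01867e-81 = 3.62241e-82
  w_II·p_II = 0.44 × 4.64444e-07 = 2.04355e-07
  w_III·p_III = 0.34 × 0.0292211 = 0.00993518
  w_IV·p_IV = 0.10 × 0.806667 = 0.0806667
Denominator: 3.62241e-82 + 2.04355e-07 + 0.00993518 + 0.0806667 = 0.0906021
P(Group IV | the observation) = 0.0806667 / 0.0906021 ≈ 0.890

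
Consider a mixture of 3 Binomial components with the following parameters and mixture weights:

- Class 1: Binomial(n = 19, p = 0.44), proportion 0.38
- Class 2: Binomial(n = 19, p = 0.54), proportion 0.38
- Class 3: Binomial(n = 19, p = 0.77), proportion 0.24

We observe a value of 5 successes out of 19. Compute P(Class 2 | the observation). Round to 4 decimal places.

0.1506

Posterior ∝ prior × likelihood, so P(k | x) ∝ π_k f_k(x); normalise over all components.
Evaluate each component's likelihood at the observed value:
  p_1 = 0.0572006
  p_2 = 0.0101411
  p_3 = 3.64879e-06
Prior × likelihood for each component:
  π_1·p_1 = 0.38 × 0.0572006 = 0.0217362
  π_2·p_2 = 0.38 × 0.0101411 = 0.0038536
  π_3·p_3 = 0.24 × 3.64879e-06 = 8.75709e-07
Evidence: 0.0217362 + 0.0038536 + 8.75709e-07 = 0.0255907
P(Class 2 | 5 successes out of 19) ≈ 0.1506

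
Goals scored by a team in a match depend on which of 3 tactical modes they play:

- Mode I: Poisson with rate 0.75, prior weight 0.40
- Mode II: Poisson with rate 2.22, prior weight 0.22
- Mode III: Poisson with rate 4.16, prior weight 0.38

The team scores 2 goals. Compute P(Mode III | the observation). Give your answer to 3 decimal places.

By Bayes' theorem, P(k | x) = π_k f_k(x) / Σ_j π_j f_j(x).
Evaluate each component's likelihood at the observed value:
  p_I = 0.132853
  p_II = 0.267635
  p_III = 0.135049
Prior × likelihood for each component:
  π_I·p_I = 0.40 × 0.132853 = 0.0531412
  π_II·p_II = 0.22 × 0.267635 = 0.0588796
  π_III·p_III = 0.38 × 0.135049 = 0.0513186
Evidence: 0.0531412 + 0.0588796 + 0.0513186 = 0.163339
P(Mode III | x) ≈ 0.314

0.314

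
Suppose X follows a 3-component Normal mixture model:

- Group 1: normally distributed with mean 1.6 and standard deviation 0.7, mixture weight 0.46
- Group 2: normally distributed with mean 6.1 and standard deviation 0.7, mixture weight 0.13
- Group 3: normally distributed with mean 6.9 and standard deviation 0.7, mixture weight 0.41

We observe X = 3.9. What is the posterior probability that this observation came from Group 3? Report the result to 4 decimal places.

0.0138

The responsibility of component k is π_k f_k(x) divided by Σ_j π_j f_j(x).
Component likelihoods at x = 3.9:
  L_1 = 0.00257934
  L_2 = 0.00408253
  L_3 = 5.8532e-05
Prior × likelihood for each component:
  π_1·L_1 = 0.46 × 0.00257934 = 0.0011865
  π_2·L_2 = 0.13 × 0.00408253 = 0.000530729
  π_3·L_3 = 0.41 × 5.8532e-05 = 2.39981e-05
Marginal: 0.0011865 + 0.000530729 + 2.39981e-05 = 0.00174122
P(Group 3 | the observation) = 2.39981e-05 / 0.00174122 ≈ 0.0138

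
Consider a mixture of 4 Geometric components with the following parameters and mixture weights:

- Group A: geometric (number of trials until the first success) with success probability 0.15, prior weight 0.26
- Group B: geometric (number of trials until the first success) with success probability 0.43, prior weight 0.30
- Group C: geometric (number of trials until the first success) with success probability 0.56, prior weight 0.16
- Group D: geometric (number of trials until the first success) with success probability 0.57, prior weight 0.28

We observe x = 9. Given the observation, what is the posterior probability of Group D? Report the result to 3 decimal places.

0.015

Posterior ∝ prior × likelihood, so P(k | x) ∝ w_k f_k(x); normalise over all components.
Component likelihoods at x = 9:
  p_A = 0.15·(1−0.15)^8 = 0.15·0.272491 = 0.0408736
  p_B = 0.43·(1−0.43)^8 = 0.43·0.0111429 = 0.00479145
  p_C = 0.56·(1−0.56)^8 = 0.56·0.00140482 = 0.000786701
  p_D = 0.57·(1−0.57)^8 = 0.57·0.00116882 = 0.000666227
Prior × likelihood for each component:
  w_A·p_A = 0.26 × 0.0408736 = 0.0106271
  w_B·p_B = 0.30 × 0.00479145 = 0.00143744
  w_C·p_C = 0.16 × 0.000786701 = 0.000125872
  w_D·p_D = 0.28 × 0.000666227 = 0.000186544
Normaliser: 0.0106271 + 0.00143744 + 0.000125872 + 0.000186544 = 0.012377
So the posterior for Group D is 0.000186544 / 0.012377 ≈ 0.015.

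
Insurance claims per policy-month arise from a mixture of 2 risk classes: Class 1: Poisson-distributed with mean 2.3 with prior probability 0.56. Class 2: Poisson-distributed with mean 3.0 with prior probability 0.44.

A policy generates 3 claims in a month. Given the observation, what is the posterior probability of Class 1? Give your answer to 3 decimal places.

Posterior ∝ prior × likelihood, so P(k | x) ∝ P(Z=k) f_k(x); normalise over all components.
Evaluate each component's likelihood at the observed value:
  f_1 = 0.203308
  f_2 = 0.224042
Prior × likelihood for each component:
  P(Z=1)·f_1 = 0.56 × 0.203308 = 0.113853
  P(Z=2)·f_2 = 0.44 × 0.224042 = 0.0985784
Denominator: 0.113853 + 0.0985784 = 0.212431
So the posterior for Class 1 is 0.113853 / 0.212431 ≈ 0.536.

0.536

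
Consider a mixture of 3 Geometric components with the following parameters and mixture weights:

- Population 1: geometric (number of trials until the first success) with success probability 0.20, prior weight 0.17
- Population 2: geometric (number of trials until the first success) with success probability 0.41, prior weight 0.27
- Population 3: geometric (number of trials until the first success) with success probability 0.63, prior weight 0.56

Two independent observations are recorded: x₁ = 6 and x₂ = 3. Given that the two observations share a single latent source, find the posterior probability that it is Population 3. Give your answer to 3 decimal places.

Apply Bayes' rule: the posterior for each component is proportional to its prior times its likelihood at x.
Since both observations come from the same component, the likelihood for component k is f_k(x₁)·f_k(x₂).
  f_1 = [0.065536] × [0.128] = 0.00838861
  f_2 = [0.0293119] × [0.142721] = 0.00418342
  f_3 = [0.00436867] × [0.086247] = 0.000376785
Multiply by the mixture weights:
  π_1·f_1 = 0.17 × 0.00838861 = 0.00142606
  π_2·f_2 = 0.27 × 0.00418342 = 0.00112952
  π_3·f_3 = 0.56 × 0.000376785 = 0.000210999
Evidence: 0.00142606 + 0.00112952 + 0.000210999 = 0.00276659
Responsibility of Population 3: 0.000210999 / 0.00276659 ≈ 0.076

0.076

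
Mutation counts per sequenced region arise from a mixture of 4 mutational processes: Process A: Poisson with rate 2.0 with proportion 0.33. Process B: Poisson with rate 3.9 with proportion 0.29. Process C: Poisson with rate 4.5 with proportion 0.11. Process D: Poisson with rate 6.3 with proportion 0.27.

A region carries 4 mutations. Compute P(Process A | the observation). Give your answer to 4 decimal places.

Apply Bayes' rule: the posterior for each component is proportional to its prior times its likelihood at x.
Evaluate each component's likelihood at the observed value:
  L_A = 0.0902235
  L_B = 0.195119
  L_C = 0.189808
  L_D = 0.12053
Prior × likelihood for each component:
  w_A·L_A = 0.33 × 0.0902235 = 0.0297738
  w_B·L_B = 0.29 × 0.195119 = 0.0565844
  w_C·L_C = 0.11 × 0.189808 = 0.0208788
  w_D·L_D = 0.27 × 0.12053 = 0.0325431
Evidence: 0.0297738 + 0.0565844 + 0.0208788 + 0.0325431 = 0.13978
P(Process A | 4 mutations) ≈ 0.2130

0.2130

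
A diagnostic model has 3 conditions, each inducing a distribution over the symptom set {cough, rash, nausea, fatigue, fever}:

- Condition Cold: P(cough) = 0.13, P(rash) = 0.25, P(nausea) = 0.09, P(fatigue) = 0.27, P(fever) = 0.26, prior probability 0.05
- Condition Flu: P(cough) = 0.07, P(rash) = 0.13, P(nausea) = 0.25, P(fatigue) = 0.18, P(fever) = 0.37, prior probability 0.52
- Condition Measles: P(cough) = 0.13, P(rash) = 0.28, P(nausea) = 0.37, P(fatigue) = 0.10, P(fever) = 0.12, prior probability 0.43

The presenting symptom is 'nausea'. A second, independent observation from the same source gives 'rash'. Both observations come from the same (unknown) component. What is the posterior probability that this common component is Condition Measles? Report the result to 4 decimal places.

0.7119

P(component k | x) = w_k·f_k(x) / marginal(x), where marginal(x) = Σ_j w_j·f_j(x).
Since both observations come from the same component, the likelihood for component k is f_k(x₁)·f_k(x₂).
  L_Cold = [0.09] × [0.25] = 0.0225
  L_Flu = [0.25] × [0.13] = 0.0325
  L_Measles = [0.37] × [0.28] = 0.1036
Multiply by the mixture weights:
  w_Cold·L_Cold = 0.05 × 0.0225 = 0.001125
  w_Flu·L_Flu = 0.52 × 0.0325 = 0.0169
  w_Measles·L_Measles = 0.43 × 0.1036 = 0.044548
Normaliser: 0.001125 + 0.0169 + 0.044548 = 0.062573
So the posterior for Condition Measles is 0.044548 / 0.062573 ≈ 0.7119.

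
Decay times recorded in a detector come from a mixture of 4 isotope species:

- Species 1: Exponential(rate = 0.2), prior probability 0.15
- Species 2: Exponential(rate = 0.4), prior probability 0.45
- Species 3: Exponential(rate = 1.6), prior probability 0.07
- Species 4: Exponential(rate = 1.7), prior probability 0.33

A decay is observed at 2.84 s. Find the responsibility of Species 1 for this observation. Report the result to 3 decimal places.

0.211

Posterior ∝ prior × likelihood, so P(k | x) ∝ P(Z=k) f_k(x); normalise over all components.
Exponential densities:
  L_1 = 0.2·e^(−0.2·2.84) = 0.2·e^(−0.5680) = 0.113332
  L_2 = 0.4·e^(−0.4·2.84) = 0.4·e^(−1.1360) = 0.12844
  L_3 = 1.6·e^(−1.6·2.84) = 1.6·e^(−4.5440) = 0.0170093
  L_4 = 1.7·e^(−1.7·2.84) = 1.7·e^(−4.8280) = 0.0136043
Prior × likelihood for each component:
  P(Z=1)·L_1 = 0.15 × 0.113332 = 0.0169997
  P(Z=2)·L_2 = 0.45 × 0.12844 = 0.0577982
  P(Z=3)·L_3 = 0.07 × 0.0170093 = 0.00119065
  P(Z=4)·L_4 = 0.33 × 0.0136043 = 0.00448941
Marginal: 0.0169997 + 0.0577982 + 0.00119065 + 0.00448941 = 0.0804779
Responsibility of Species 1: 0.0169997 / 0.0804779 ≈ 0.211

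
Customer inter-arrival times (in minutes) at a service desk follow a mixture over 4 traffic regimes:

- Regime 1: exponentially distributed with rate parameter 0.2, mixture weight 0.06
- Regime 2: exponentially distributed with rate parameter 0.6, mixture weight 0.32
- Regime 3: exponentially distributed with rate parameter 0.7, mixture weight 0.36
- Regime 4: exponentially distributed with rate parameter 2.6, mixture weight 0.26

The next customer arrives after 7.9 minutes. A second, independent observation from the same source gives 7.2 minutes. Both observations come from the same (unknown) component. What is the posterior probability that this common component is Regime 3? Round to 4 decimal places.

Posterior ∝ prior × likelihood, so P(k | x) ∝ P(Z=k) f_k(x); normalise over all components.
Since both observations come from the same component, the likelihood for component k is f_k(x₁)·f_k(x₂).
  f_1 = [0.2·e^(−0.2·7.9) = 0.2·e^(−1.5800) = 0.041195] × [0.0473856] = 0.00195205
  f_2 = [0.6·e^(−0.6·7.9) = 0.6·e^(−4.7400) = 0.00524319] × [0.00797993] = 4.18403e-05
  f_3 = [0.7·e^(−0.7·7.9) = 0.7·e^(−5.5300) = 0.00277619] × [0.00453162] = 1.25807e-05
  f_4 = [2.6·e^(−2.6·7.9) = 2.6·e^(−20.5400) = 3.12295e-09] × [1.92744e-08] = 6.01929e-17
Weight by the priors:
  P(Z=1)·f_1 = 0.06 × 0.00195205 = 0.000117123
  P(Z=2)·f_2 = 0.32 × 4.18403e-05 = 1.33889e-05
  P(Z=3)·f_3 = 0.36 × 1.25807e-05 = 4.52904e-06
  P(Z=4)·f_4 = 0.26 × 6.01929e-17 = 1.56502e-17
Denominator: 0.000117123 + 1.33889e-05 + 4.52904e-06 + 1.56502e-17 = 0.000135041
So the posterior for Regime 3 is 4.52904e-06 / 0.000135041 ≈ 0.0335.

0.0335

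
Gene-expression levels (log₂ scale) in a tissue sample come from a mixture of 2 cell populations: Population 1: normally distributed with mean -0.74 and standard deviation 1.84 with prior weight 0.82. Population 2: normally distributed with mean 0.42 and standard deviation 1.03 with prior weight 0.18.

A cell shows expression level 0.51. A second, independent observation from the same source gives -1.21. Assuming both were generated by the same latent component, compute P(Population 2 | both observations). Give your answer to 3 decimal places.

0.206

The responsibility of component k is P(Z=k) f_k(x) divided by Σ_j P(Z=j) f_j(x).
Since both observations come from the same component, the likelihood for component k is f_k(x₁)·f_k(x₂).
  p_1 = [(1/(1.84·√(2π)))·exp(−(0.51−-0.74)²/(2·1.84²)) = 0.216816·exp(-0.23076) = 0.172138] × [0.209857] = 0.0361243
  p_2 = [(1/(1.03·√(2π)))·exp(−(0.51−0.42)²/(2·1.03²)) = 0.387323·exp(-0.00382) = 0.385847] × [0.110727] = 0.0427236
Unnormalised posteriors:
  P(Z=1)·p_1 = 0.82 × 0.0361243 = 0.029622
  P(Z=2)·p_2 = 0.18 × 0.0427236 = 0.00769025
Marginal: 0.029622 + 0.00769025 = 0.0373122
So the posterior for Population 2 is 0.00769025 / 0.0373122 ≈ 0.206.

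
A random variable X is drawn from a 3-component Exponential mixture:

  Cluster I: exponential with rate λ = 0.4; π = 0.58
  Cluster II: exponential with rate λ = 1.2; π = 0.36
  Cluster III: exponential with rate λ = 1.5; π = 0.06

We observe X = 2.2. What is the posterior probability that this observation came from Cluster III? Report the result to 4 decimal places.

Apply Bayes' rule: the posterior for each component is proportional to its prior times its likelihood at x.
Exponential densities:
  L_I = 0.4·e^(−0.4·2.2) = 0.4·e^(−0.8800) = 0.165913
  L_II = 1.2·e^(−1.2·2.2) = 1.2·e^(−2.6400) = 0.0856335
  L_III = 1.5·e^(−1.5·2.2) = 1.5·e^(−3.3000) = 0.0553248
Unnormalised posteriors:
  π_I·L_I = 0.58 × 0.165913 = 0.0962296
  π_II·L_II = 0.36 × 0.0856335 = 0.0308281
  π_III·L_III = 0.06 × 0.0553248 = 0.00331949
Denominator: 0.0962296 + 0.0308281 + 0.00331949 = 0.130377
P(Cluster III | data) ≈ 0.0255

0.0255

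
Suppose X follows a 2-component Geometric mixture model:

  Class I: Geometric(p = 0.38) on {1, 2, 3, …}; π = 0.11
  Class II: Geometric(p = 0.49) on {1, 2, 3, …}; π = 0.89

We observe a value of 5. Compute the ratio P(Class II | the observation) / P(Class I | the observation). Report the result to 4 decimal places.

Since P(k|x) ∝ P(Z=k) f_k(x), the posterior odds are P(Z=i) f_i(x) / (P(Z=j) f_j(x)).
Evaluate each component's likelihood at the observed value:
  f_I = 0.38·(1−0.38)^4 = 0.38·0.147763 = 0.0561501
  f_II = 0.49·(1−0.49)^4 = 0.49·0.067652 = 0.0331495
Odds = (0.89/0.11) × (0.0331495/0.0561501) = 8.09091 × 0.590373 ≈ 4.7767

4.7767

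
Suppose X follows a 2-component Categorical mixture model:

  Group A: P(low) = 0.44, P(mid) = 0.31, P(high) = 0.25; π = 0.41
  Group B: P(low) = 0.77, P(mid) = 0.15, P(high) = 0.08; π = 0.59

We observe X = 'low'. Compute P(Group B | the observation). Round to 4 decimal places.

0.7158

By Bayes' theorem, P(k | x) = π_k f_k(x) / Σ_j π_j f_j(x).
Component likelihoods at x = 'low':
  f_A = P(low | comp) = 0.44
  f_B = P(low | comp) = 0.77
Unnormalised posteriors:
  π_A·f_A = 0.41 × 0.44 = 0.1804
  π_B·f_B = 0.59 × 0.77 = 0.4543
Sum: 0.1804 + 0.4543 = 0.6347
P(Group B | data) = 0.4543 / 0.6347 ≈ 0.7158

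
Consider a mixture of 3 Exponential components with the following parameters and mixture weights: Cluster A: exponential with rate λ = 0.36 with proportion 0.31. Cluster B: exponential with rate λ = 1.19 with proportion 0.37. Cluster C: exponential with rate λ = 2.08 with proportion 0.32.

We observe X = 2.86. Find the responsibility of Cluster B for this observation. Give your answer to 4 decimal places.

0.2604

By Bayes' theorem, P(k | x) = w_k f_k(x) / Σ_j w_j f_j(x).
Component likelihoods at x = 2.86:
  f_A = 0.36·e^(−0.36·2.86) = 0.36·e^(−1.0296) = 0.128574
  f_B = 1.19·e^(−1.19·2.86) = 1.19·e^(−3.4034) = 0.0395794
  f_C = 2.08·e^(−2.08·2.86) = 2.08·e^(−5.9488) = 0.00542666
Weight by the priors:
  w_A·f_A = 0.31 × 0.128574 = 0.0398579
  w_B·f_B = 0.37 × 0.0395794 = 0.0146444
  w_C·f_C = 0.32 × 0.00542666 = 0.00173653
Sum: 0.0398579 + 0.0146444 + 0.00173653 = 0.0562388
Responsibility of Cluster B: 0.0146444 / 0.0562388 ≈ 0.2604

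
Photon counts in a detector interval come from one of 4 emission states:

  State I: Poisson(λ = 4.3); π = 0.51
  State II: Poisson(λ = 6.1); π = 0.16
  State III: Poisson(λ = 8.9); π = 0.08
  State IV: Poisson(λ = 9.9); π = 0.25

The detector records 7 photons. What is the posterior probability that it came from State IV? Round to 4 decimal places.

0.2509

P(component k | x) = P(Z=k)·f_k(x) / marginal(x), where marginal(x) = Σ_j P(Z=j)·f_j(x).
Poisson probabilities:
  L_I = 0.0731783
  L_II = 0.139856
  L_III = 0.119696
  L_IV = 0.0927898
Weight by the priors:
  P(Z=I)·L_I = 0.51 × 0.0731783 = 0.0373209
  P(Z=II)·L_II = 0.16 × 0.139856 = 0.022377
  P(Z=III)·L_III = 0.08 × 0.119696 = 0.00957566
  P(Z=IV)·L_IV = 0.25 × 0.0927898 = 0.0231975
Sum: 0.0373209 + 0.022377 + 0.00957566 + 0.0231975 = 0.0924711
So the posterior for State IV is 0.0231975 / 0.0924711 ≈ 0.2509.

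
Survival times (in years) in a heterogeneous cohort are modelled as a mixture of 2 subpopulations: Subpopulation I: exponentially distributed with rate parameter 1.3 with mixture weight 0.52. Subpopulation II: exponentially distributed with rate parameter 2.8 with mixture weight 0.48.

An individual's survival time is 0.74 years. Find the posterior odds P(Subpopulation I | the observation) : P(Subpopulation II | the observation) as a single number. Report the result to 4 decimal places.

The posterior odds equal the prior odds times the likelihood ratio: (π_i/π_j)·(f_i(x)/f_j(x)).
Component likelihoods at x = 0.74 years:
  f_I = 1.3·e^(−1.3·0.74) = 1.3·e^(−0.9620) = 0.496766
  f_II = 2.8·e^(−2.8·0.74) = 2.8·e^(−2.0720) = 0.352614
Posterior odds = (π_I·f_I) / (π_II·f_II) = (0.52·0.496766) / (0.48·0.352614) = 0.258318 / 0.169255 ≈ 1.5262

1.5262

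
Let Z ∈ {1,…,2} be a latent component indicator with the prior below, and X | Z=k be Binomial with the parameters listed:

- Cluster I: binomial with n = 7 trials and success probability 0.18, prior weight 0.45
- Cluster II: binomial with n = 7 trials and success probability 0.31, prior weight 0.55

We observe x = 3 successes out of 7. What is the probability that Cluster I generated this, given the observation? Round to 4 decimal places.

Posterior ∝ prior × likelihood, so P(k | x) ∝ π_k f_k(x); normalise over all components.
Binomial probabilities:
  L_I = 0.0922871
  L_II = 0.236347
Prior × likelihood for each component:
  π_I·L_I = 0.45 × 0.0922871 = 0.0415292
  π_II·L_II = 0.55 × 0.236347 = 0.129991
Normaliser: 0.0415292 + 0.129991 = 0.17152
P(Cluster I | x) ≈ 0.2421

0.2421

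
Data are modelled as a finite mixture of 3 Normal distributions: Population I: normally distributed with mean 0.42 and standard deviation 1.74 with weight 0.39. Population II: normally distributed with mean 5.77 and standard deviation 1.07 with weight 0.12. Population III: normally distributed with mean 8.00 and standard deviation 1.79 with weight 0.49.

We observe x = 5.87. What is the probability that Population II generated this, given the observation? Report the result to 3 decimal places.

0.450

P(component k | x) = P(Z=k)·f_k(x) / marginal(x), where marginal(x) = Σ_j P(Z=j)·f_j(x).
Normal densities:
  L_I = (1/(1.74·√(2π)))·exp(−(5.87−0.42)²/(2·1.74²)) = 0.229277·exp(-4.90529) = 0.00169833
  L_II = (1/(1.07·√(2π)))·exp(−(5.87−5.77)²/(2·1.07²)) = 0.372843·exp(-0.00437) = 0.371219
  L_III = (1/(1.79·√(2π)))·exp(−(5.87−8.00)²/(2·1.79²)) = 0.222873·exp(-0.70798) = 0.109795
Prior × likelihood for each component:
  P(Z=I)·L_I = 0.39 × 0.00169833 = 0.000662348
  P(Z=II)·L_II = 0.12 × 0.371219 = 0.0445462
  P(Z=III)·L_III = 0.49 × 0.109795 = 0.0537997
Normaliser: 0.000662348 + 0.0445462 + 0.0537997 = 0.0990083
P(Population II | data) = 0.0445462 / 0.0990083 ≈ 0.450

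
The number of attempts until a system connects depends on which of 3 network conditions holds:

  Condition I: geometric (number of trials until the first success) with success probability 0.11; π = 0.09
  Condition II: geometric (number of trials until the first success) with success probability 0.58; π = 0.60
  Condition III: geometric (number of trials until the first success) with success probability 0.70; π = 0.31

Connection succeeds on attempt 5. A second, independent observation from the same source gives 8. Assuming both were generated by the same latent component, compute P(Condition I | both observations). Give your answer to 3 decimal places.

0.953

By Bayes' theorem, P(k | x) = π_k f_k(x) / Σ_j π_j f_j(x).
Since both observations come from the same component, the likelihood for component k is f_k(x₁)·f_k(x₂).
  L_I = [0.11·(1−0.11)^4 = 0.11·0.627422 = 0.0690165] × [0.0486545] = 0.00335796
  L_II = [0.58·(1−0.58)^4 = 0.58·0.031117 = 0.0180478] × [0.00133713] = 2.41323e-05
  L_III = [0.70·(1−0.70)^4 = 0.70·0.0081 = 0.00567] × [0.00015309] = 8.6802e-07
Multiply by the mixture weights:
  π_I·L_I = 0.09 × 0.00335796 = 0.000302216
  π_II·L_II = 0.60 × 2.41323e-05 = 1.44794e-05
  π_III·L_III = 0.31 × 8.6802e-07 = 2.69086e-07
Sum: 0.000302216 + 1.44794e-05 + 2.69086e-07 = 0.000316965
P(Condition I | data) = 0.000302216 / 0.000316965 ≈ 0.953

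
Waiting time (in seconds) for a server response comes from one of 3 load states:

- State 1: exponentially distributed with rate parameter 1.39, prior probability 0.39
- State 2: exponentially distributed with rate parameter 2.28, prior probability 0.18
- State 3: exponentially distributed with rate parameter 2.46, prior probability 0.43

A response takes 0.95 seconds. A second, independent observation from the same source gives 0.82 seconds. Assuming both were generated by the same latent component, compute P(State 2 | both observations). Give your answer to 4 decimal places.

The responsibility of component k is P(Z=k) f_k(x) divided by Σ_j P(Z=j) f_j(x).
Since both observations come from the same component, the likelihood for component k is f_k(x₁)·f_k(x₂).
  L_1 = [1.39·e^(−1.39·0.95) = 1.39·e^(−1.3205) = 0.371132] × [0.444637] = 0.165019
  L_2 = [2.28·e^(−2.28·0.95) = 2.28·e^(−2.1660) = 0.261368] × [0.351543] = 0.0918821
  L_3 = [2.46·e^(−2.46·0.95) = 2.46·e^(−2.3370) = 0.237678] × [0.327247] = 0.0777795
Weight by the priors:
  P(Z=1)·L_1 = 0.39 × 0.165019 = 0.0643575
  P(Z=2)·L_2 = 0.18 × 0.0918821 = 0.0165388
  P(Z=3)·L_3 = 0.43 × 0.0777795 = 0.0334452
Marginal: 0.0643575 + 0.0165388 + 0.0334452 = 0.114342
P(State 2 | x) = 0.0165388 / 0.114342 ≈ 0.1446

0.1446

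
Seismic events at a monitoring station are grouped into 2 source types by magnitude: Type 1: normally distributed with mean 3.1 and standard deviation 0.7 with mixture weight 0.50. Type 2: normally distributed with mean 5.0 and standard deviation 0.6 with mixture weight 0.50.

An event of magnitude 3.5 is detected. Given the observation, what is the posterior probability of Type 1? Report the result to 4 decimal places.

0.9431

Posterior ∝ prior × likelihood, so P(k | x) ∝ P(Z=k) f_k(x); normalise over all components.
Evaluate each component's likelihood at the observed value:
  L_1 = 0.484068
  L_2 = 0.0292138
Multiply by the mixture weights:
  P(Z=1)·L_1 = 0.50 × 0.484068 = 0.242034
  P(Z=2)·L_2 = 0.50 × 0.0292138 = 0.0146069
Sum: 0.242034 + 0.0146069 = 0.256641
P(Type 1 | the observation) ≈ 0.9431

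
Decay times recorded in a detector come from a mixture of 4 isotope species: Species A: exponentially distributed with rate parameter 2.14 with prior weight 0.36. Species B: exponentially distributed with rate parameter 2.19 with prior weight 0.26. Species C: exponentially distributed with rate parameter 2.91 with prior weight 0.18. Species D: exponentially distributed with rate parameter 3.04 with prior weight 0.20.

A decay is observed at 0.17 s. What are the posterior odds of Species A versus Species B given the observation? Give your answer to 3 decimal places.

Since P(k|x) ∝ π_k f_k(x), the posterior odds are π_i f_i(x) / (π_j f_j(x)).
Component likelihoods at x = 0.17 s:
  p_A = 1.48736
  p_B = 1.50923
  p_C = 1.77438
  p_D = 1.81314
Posterior odds = (π_A·p_A) / (π_B·p_B) = (0.36·1.48736) / (0.26·1.50923) = 0.535451 / 0.392401 ≈ 1.365

1.365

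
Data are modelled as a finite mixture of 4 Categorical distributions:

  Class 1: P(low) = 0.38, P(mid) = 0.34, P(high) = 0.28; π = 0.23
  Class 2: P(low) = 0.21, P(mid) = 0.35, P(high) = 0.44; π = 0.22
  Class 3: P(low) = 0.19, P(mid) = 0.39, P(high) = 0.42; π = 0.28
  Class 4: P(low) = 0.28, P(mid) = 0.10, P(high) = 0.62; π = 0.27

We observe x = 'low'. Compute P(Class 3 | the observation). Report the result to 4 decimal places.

0.2027

The responsibility of component k is P(Z=k) f_k(x) divided by Σ_j P(Z=j) f_j(x).
Evaluate each component's likelihood at the observed value:
  p_1 = 0.38
  p_2 = 0.21
  p_3 = 0.19
  p_4 = 0.28
Multiply by the mixture weights:
  P(Z=1)·p_1 = 0.23 × 0.38 = 0.0874
  P(Z=2)·p_2 = 0.22 × 0.21 = 0.0462
  P(Z=3)·p_3 = 0.28 × 0.19 = 0.0532
  P(Z=4)·p_4 = 0.27 × 0.28 = 0.0756
Normaliser: 0.0874 + 0.0462 + 0.0532 + 0.0756 = 0.2624
So the posterior for Class 3 is 0.0532 / 0.2624 ≈ 0.2027.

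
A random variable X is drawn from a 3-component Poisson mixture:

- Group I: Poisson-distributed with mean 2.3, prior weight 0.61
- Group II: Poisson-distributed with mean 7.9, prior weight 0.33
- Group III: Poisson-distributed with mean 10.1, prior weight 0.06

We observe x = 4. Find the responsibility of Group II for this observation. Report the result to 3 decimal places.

0.215

By Bayes' theorem, P(k | x) = w_k f_k(x) / Σ_j w_j f_j(x).
Evaluate each component's likelihood at the observed value:
  L_I = 0.116902
  L_II = 0.0601687
  L_III = 0.0178115
Weight by the priors:
  w_I·L_I = 0.61 × 0.116902 = 0.0713104
  w_II·L_II = 0.33 × 0.0601687 = 0.0198557
  w_III·L_III = 0.06 × 0.0178115 = 0.00106869
Evidence: 0.0713104 + 0.0198557 + 0.00106869 = 0.0922347
Responsibility of Group II: 0.0198557 / 0.0922347 ≈ 0.215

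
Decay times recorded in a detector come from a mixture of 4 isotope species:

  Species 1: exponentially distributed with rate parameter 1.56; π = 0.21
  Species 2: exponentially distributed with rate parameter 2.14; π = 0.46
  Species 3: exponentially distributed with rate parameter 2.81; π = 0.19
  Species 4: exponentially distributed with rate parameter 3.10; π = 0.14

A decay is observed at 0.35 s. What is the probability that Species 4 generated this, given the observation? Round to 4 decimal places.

0.1464

Apply Bayes' rule: the posterior for each component is proportional to its prior times its likelihood at x.
Exponential densities:
  f_1 = 0.903649
  f_2 = 1.01188
  f_3 = 1.05094
  f_4 = 1.0475
Unnormalised posteriors:
  P(Z=1)·f_1 = 0.21 × 0.903649 = 0.189766
  P(Z=2)·f_2 = 0.46 × 1.01188 = 0.465463
  P(Z=3)·f_3 = 0.19 × 1.05094 = 0.199678
  P(Z=4)·f_4 = 0.14 × 1.0475 = 0.146649
Evidence: 0.189766 + 0.465463 + 0.199678 + 0.146649 = 1.00156
P(Species 4 | the observation) ≈ 0.1464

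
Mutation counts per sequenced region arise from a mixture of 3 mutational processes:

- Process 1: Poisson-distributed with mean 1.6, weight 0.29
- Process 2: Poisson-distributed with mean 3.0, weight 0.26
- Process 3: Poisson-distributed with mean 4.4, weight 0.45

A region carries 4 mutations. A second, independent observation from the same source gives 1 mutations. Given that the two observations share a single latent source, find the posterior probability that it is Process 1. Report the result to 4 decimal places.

0.3159

By Bayes' theorem, P(k | x) = π_k f_k(x) / Σ_j π_j f_j(x).
Since both observations come from the same component, the likelihood for component k is f_k(x₁)·f_k(x₂).
  L_1 = [0.0551312] × [0.323034] = 0.0178093
  L_2 = [0.168031] × [0.149361] = 0.0250974
  L_3 = [0.191736] × [0.0540203] = 0.0103576
Unnormalised posteriors:
  π_1·L_1 = 0.29 × 0.0178093 = 0.00516469
  π_2·L_2 = 0.26 × 0.0250974 = 0.00652532
  π_3·L_3 = 0.45 × 0.0103576 = 0.00466094
Sum: 0.00516469 + 0.00652532 + 0.00466094 = 0.0163509
P(Process 1 | x₁,x₂) = 0.00516469 / 0.0163509 ≈ 0.3159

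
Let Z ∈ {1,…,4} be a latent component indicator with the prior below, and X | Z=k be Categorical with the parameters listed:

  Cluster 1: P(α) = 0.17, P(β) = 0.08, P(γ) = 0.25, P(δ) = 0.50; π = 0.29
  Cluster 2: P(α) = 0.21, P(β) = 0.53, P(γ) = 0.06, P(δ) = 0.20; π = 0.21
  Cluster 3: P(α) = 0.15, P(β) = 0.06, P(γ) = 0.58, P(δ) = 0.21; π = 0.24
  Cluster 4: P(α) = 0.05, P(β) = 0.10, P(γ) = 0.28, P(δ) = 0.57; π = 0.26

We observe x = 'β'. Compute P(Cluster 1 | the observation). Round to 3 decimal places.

0.133

P(component k | x) = π_k·f_k(x) / marginal(x), where marginal(x) = Σ_j π_j·f_j(x).
Component likelihoods at x = 'β':
  f_1 = P(β | comp) = 0.08
  f_2 = P(β | comp) = 0.53
  f_3 = P(β | comp) = 0.06
  f_4 = P(β | comp) = 0.10
Prior × likelihood for each component:
  π_1·f_1 = 0.29 × 0.08 = 0.0232
  π_2·f_2 = 0.21 × 0.53 = 0.1113
  π_3·f_3 = 0.24 × 0.06 = 0.0144
  π_4·f_4 = 0.26 × 0.1 = 0.026
Sum: 0.0232 + 0.1113 + 0.0144 + 0.026 = 0.1749
So the posterior for Cluster 1 is 0.0232 / 0.1749 ≈ 0.133.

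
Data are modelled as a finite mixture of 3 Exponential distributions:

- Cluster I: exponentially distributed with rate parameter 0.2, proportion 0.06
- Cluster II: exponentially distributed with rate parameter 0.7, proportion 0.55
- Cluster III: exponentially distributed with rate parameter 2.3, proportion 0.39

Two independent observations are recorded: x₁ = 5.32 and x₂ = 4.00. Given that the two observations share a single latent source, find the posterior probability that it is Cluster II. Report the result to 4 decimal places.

0.5153

Posterior ∝ prior × likelihood, so P(k | x) ∝ P(Z=k) f_k(x); normalise over all components.
Since both observations come from the same component, the likelihood for component k is f_k(x₁)·f_k(x₂).
  f_I = [0.2·e^(−0.2·5.32) = 0.2·e^(−1.0640) = 0.0690146] × [0.0898658] = 0.00620205
  f_II = [0.7·e^(−0.7·5.32) = 0.7·e^(−3.7240) = 0.0168961] × [0.042567] = 0.000719215
  f_III = [2.3·e^(−2.3·5.32) = 2.3·e^(−12.2360) = 1.11609e-05] × [0.000232391] = 2.5937e-09
Unnormalised posteriors:
  P(Z=I)·f_I = 0.06 × 0.00620205 = 0.000372123
  P(Z=II)·f_II = 0.55 × 0.000719215 = 0.000395568
  P(Z=III)·f_III = 0.39 × 2.5937e-09 = 1.01154e-09
Marginal: 0.000372123 + 0.000395568 + 1.01154e-09 = 0.000767692
P(Cluster II | x₁, x₂) ≈ 0.5153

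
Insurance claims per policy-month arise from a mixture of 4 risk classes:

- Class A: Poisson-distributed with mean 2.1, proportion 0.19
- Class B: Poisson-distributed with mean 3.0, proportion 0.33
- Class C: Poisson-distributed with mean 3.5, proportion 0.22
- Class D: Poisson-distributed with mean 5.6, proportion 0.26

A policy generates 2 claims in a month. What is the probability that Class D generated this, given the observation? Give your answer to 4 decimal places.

Apply Bayes' rule: the posterior for each component is proportional to its prior times its likelihood at x.
Evaluate each component's likelihood at the observed value:
  p_A = 0.270016
  p_B = 0.224042
  p_C = 0.184959
  p_D = 0.0579825
Prior × likelihood for each component:
  P(Z=A)·p_A = 0.19 × 0.270016 = 0.0513031
  P(Z=B)·p_B = 0.33 × 0.224042 = 0.0739338
  P(Z=C)·p_C = 0.22 × 0.184959 = 0.040691
  P(Z=D)·p_D = 0.26 × 0.0579825 = 0.0150755
Denominator: 0.0513031 + 0.0739338 + 0.040691 + 0.0150755 = 0.181003
So the posterior for Class D is 0.0150755 / 0.181003 ≈ 0.0833.

0.0833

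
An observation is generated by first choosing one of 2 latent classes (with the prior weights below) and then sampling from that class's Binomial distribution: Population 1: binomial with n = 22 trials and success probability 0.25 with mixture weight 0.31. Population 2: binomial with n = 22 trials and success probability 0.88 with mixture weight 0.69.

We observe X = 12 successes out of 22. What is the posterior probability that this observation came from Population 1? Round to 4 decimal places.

By Bayes' theorem, P(k | x) = w_k f_k(x) / Σ_j w_j f_j(x).
Component likelihoods at x = 12 successes out of 22:
  L_1 = C(22,12)·0.25^12·0.75^10 = 646646·5.96046e-08·0.0563135 = 0.0021705
  L_2 = C(22,12)·0.88^12·0.12^10 = 646646·0.215671·6.19174e-10 = 8.63517e-05
Unnormalised posteriors:
  w_1·L_1 = 0.31 × 0.0021705 = 0.000672854
  w_2·L_2 = 0.69 × 8.63517e-05 = 5.95827e-05
Marginal: 0.000672854 + 5.95827e-05 = 0.000732437
P(Population 1 | x) ≈ 0.9187

0.9187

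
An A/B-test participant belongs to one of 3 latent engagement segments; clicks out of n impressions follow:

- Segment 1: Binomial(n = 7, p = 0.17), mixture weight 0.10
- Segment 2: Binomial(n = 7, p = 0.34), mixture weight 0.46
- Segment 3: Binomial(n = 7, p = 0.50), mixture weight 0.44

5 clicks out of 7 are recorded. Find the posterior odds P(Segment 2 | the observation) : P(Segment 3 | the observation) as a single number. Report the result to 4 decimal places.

Since P(k|x) ∝ π_k f_k(x), the posterior odds are π_i f_i(x) / (π_j f_j(x)).
Component likelihoods at x = 5 clicks out of 7:
  f_1 = 0.00205409
  f_2 = 0.0415625
  f_3 = 0.164062
0.0191188 / 0.0721875 ≈ 0.2648

0.2648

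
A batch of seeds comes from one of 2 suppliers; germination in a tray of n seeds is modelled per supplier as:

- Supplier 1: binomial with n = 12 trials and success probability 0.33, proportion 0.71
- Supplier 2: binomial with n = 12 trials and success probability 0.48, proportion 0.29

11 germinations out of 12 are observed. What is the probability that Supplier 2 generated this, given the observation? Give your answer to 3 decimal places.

The responsibility of component k is π_k f_k(x) divided by Σ_j π_j f_j(x).
Component likelihoods at x = 11 germinations out of 12:
  p_1 = 4.06359e-05
  p_2 = 0.00194464
Prior × likelihood for each component:
  π_1·p_1 = 0.71 × 4.06359e-05 = 2.88515e-05
  π_2·p_2 = 0.29 × 0.00194464 = 0.000563944
Evidence: 2.88515e-05 + 0.000563944 = 0.000592796
So the posterior for Supplier 2 is 0.000563944 / 0.000592796 ≈ 0.951.

0.951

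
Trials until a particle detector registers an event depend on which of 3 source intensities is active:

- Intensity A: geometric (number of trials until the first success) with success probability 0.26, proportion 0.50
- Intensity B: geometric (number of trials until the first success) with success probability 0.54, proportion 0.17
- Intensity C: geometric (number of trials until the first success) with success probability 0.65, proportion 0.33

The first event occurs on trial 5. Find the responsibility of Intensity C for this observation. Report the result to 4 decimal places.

0.0695

Apply Bayes' rule: the posterior for each component is proportional to its prior times its likelihood at x.
Component likelihoods at x = 5:
  f_A = 0.0779651
  f_B = 0.0241783
  f_C = 0.00975406
Multiply by the mixture weights:
  π_A·f_A = 0.50 × 0.0779651 = 0.0389825
  π_B·f_B = 0.17 × 0.0241783 = 0.0041103
  π_C·f_C = 0.33 × 0.00975406 = 0.00321884
Sum: 0.0389825 + 0.0041103 + 0.00321884 = 0.0463117
Responsibility of Intensity C: 0.00321884 / 0.0463117 ≈ 0.0695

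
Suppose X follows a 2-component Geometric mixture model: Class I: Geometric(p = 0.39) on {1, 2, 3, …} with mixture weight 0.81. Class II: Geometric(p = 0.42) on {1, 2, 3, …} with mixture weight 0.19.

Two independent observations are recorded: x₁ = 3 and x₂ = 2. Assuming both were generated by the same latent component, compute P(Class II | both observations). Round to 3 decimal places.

The responsibility of component k is P(Z=k) f_k(x) divided by Σ_j P(Z=j) f_j(x).
Since both observations come from the same component, the likelihood for component k is f_k(x₁)·f_k(x₂).
  f_I = [0.39·(1−0.39)^2 = 0.39·0.3721 = 0.145119] × [0.2379] = 0.0345238
  f_II = [0.42·(1−0.42)^2 = 0.42·0.3364 = 0.141288] × [0.2436] = 0.0344178
Multiply by the mixture weights:
  P(Z=I)·f_I = 0.81 × 0.0345238 = 0.0279643
  P(Z=II)·f_II = 0.19 × 0.0344178 = 0.00653937
Normaliser: 0.0279643 + 0.00653937 = 0.0345037
Responsibility of Class II: 0.00653937 / 0.0345037 ≈ 0.190

0.190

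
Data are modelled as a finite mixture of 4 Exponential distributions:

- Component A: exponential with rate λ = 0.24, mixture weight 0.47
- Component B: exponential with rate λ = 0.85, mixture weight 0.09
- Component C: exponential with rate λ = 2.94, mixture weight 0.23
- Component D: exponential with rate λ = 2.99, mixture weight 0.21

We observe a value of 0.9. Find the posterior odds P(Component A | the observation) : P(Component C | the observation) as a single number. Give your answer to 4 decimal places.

Posterior odds = (π_i f_i(x)) / (π_j f_j(x)); the normalising sum cancels.
Evaluate each component's likelihood at the observed value:
  L_A = 0.193376
  L_B = 0.395534
  L_C = 0.208547
  L_D = 0.202761
0.0908869 / 0.0479658 ≈ 1.8948

1.8948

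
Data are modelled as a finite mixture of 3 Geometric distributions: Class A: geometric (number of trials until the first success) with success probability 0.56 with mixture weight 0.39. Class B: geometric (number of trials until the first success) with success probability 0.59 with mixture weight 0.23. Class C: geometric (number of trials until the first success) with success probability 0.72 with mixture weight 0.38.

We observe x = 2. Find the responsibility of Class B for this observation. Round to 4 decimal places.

By Bayes' theorem, P(k | x) = π_k f_k(x) / Σ_j π_j f_j(x).
Component likelihoods at x = 2:
  f_A = 0.56·(1−0.56)^1 = 0.56·0.44 = 0.2464
  f_B = 0.59·(1−0.59)^1 = 0.59·0.41 = 0.2419
  f_C = 0.72·(1−0.72)^1 = 0.72·0.28 = 0.2016
Weight by the priors:
  π_A·f_A = 0.39 × 0.2464 = 0.096096
  π_B·f_B = 0.23 × 0.2419 = 0.055637
  π_C·f_C = 0.38 × 0.2016 = 0.076608
Marginal: 0.096096 + 0.055637 + 0.076608 = 0.228341
P(Class B | the observation) = 0.055637 / 0.228341 ≈ 0.2437

0.2437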